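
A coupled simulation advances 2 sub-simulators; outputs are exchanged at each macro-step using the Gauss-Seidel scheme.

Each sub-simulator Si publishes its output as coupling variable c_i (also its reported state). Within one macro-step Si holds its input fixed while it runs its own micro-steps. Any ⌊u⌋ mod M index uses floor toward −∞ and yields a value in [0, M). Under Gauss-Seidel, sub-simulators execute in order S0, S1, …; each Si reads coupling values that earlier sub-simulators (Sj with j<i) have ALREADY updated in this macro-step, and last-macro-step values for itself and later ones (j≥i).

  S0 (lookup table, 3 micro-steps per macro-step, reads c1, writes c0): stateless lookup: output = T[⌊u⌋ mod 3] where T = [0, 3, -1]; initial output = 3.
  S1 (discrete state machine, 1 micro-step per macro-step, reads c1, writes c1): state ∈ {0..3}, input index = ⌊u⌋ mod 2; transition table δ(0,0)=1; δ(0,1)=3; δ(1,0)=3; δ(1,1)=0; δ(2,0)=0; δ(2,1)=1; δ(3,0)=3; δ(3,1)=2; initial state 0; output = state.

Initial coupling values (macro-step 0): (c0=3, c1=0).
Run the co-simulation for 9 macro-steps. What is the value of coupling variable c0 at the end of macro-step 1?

c0 at macro-step 1 = 0

macro 1: S0 reads c1=0 → after 3×micro: 0; S1 reads c1=0 → after 1×micro: 1 ⇒ (c0=0, c1=1)
macro 2: S0 reads c1=1 → after 3×micro: 3; S1 reads c1=1 → after 1×micro: 0 ⇒ (c0=3, c1=0)
macro 3: S0 reads c1=0 → after 3×micro: 0; S1 reads c1=0 → after 1×micro: 1 ⇒ (c0=0, c1=1)
macro 4: S0 reads c1=1 → after 3×micro: 3; S1 reads c1=1 → after 1×micro: 0 ⇒ (c0=3, c1=0)
macro 5: S0 reads c1=0 → after 3×micro: 0; S1 reads c1=0 → after 1×micro: 1 ⇒ (c0=0, c1=1)
macro 6: S0 reads c1=1 → after 3×micro: 3; S1 reads c1=1 → after 1×micro: 0 ⇒ (c0=3, c1=0)
macro 7: S0 reads c1=0 → after 3×micro: 0; S1 reads c1=0 → after 1×micro: 1 ⇒ (c0=0, c1=1)
macro 8: S0 reads c1=1 → after 3×micro: 3; S1 reads c1=1 → after 1×micro: 0 ⇒ (c0=3, c1=0)
macro 9: S0 reads c1=0 → after 3×micro: 0; S1 reads c1=0 → after 1×micro: 1 ⇒ (c0=0, c1=1)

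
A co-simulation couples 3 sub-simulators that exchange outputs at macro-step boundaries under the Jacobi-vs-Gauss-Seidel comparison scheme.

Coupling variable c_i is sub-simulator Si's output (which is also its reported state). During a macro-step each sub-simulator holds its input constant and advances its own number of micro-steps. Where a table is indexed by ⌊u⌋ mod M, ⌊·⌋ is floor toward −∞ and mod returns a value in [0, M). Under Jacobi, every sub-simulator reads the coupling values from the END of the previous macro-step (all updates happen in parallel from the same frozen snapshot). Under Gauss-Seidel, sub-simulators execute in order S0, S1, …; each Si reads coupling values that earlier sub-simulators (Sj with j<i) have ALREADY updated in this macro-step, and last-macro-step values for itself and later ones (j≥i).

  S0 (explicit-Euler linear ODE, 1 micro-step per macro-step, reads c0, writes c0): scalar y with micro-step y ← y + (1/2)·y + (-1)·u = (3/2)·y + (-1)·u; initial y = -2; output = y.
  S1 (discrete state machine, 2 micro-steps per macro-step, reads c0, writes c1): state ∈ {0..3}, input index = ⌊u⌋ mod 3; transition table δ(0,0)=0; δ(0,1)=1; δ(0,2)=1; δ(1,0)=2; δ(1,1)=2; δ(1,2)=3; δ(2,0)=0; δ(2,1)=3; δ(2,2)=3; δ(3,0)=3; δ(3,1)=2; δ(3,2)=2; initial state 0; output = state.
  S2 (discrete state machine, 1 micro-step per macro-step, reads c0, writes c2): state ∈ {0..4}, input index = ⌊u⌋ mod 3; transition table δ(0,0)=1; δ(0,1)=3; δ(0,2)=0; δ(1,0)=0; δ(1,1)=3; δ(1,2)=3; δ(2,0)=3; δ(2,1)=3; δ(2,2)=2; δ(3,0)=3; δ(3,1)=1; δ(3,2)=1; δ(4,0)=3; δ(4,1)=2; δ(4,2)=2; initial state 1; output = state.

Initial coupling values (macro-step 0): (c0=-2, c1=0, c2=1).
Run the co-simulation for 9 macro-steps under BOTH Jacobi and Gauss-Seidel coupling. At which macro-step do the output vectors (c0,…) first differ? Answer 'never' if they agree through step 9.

first divergence at macro-step: 1

[Jacobi] macro 1: S0 reads c0=-2 → after 1×micro: -1; S1 reads c0=-2 → after 2×micro: 2; S2 reads c0=-2 → after 1×micro: 3 ⇒ (c0=-1, c1=2, c2=3)
[Jacobi] macro 2: S0 reads c0=-1 → after 1×micro: -1/2; S1 reads c0=-1 → after 2×micro: 2; S2 reads c0=-1 → after 1×micro: 1 ⇒ (c0=-1/2, c1=2, c2=1)
[Jacobi] macro 3: S0 reads c0=-1/2 → after 1×micro: -1/4; S1 reads c0=-1/2 → after 2×micro: 2; S2 reads c0=-1/2 → after 1×micro: 3 ⇒ (c0=-1/4, c1=2, c2=3)
[Jacobi] macro 4: S0 reads c0=-1/4 → after 1×micro: -1/8; S1 reads c0=-1/4 → after 2×micro: 2; S2 reads c0=-1/4 → after 1×micro: 1 ⇒ (c0=-1/8, c1=2, c2=1)
[Jacobi] macro 5: S0 reads c0=-1/8 → after 1×micro: -1/16; S1 reads c0=-1/8 → after 2×micro: 2; S2 reads c0=-1/8 → after 1×micro: 3 ⇒ (c0=-1/16, c1=2, c2=3)
[Jacobi] macro 6: S0 reads c0=-1/16 → after 1×micro: -1/32; S1 reads c0=-1/16 → after 2×micro: 2; S2 reads c0=-1/16 → after 1×micro: 1 ⇒ (c0=-1/32, c1=2, c2=1)
[Jacobi] macro 7: S0 reads c0=-1/32 → after 1×micro: -1/64; S1 reads c0=-1/32 → after 2×micro: 2; S2 reads c0=-1/32 → after 1×micro: 3 ⇒ (c0=-1/64, c1=2, c2=3)
[Jacobi] macro 8: S0 reads c0=-1/64 → after 1×micro: -1/128; S1 reads c0=-1/64 → after 2×micro: 2; S2 reads c0=-1/64 → after 1×micro: 1 ⇒ (c0=-1/128, c1=2, c2=1)
[Jacobi] macro 9: S0 reads c0=-1/128 → after 1×micro: -1/256; S1 reads c0=-1/128 → after 2×micro: 2; S2 reads c0=-1/128 → after 1×micro: 3 ⇒ (c0=-1/256, c1=2, c2=3)
[Gauss-Seidel] macro 1: S0 reads c0=-2 → after 1×micro: -1; S1 reads c0=-1 → after 2×micro: 3; S2 reads c0=-1 → after 1×micro: 3 ⇒ (c0=-1, c1=3, c2=3)
[Gauss-Seidel] macro 2: S0 reads c0=-1 → after 1×micro: -1/2; S1 reads c0=-1/2 → after 2×micro: 3; S2 reads c0=-1/2 → after 1×micro: 1 ⇒ (c0=-1/2, c1=3, c2=1)
[Gauss-Seidel] macro 3: S0 reads c0=-1/2 → after 1×micro: -1/4; S1 reads c0=-1/4 → after 2×micro: 3; S2 reads c0=-1/4 → after 1×micro: 3 ⇒ (c0=-1/4, c1=3, c2=3)
[Gauss-Seidel] macro 4: S0 reads c0=-1/4 → after 1×micro: -1/8; S1 reads c0=-1/8 → after 2×micro: 3; S2 reads c0=-1/8 → after 1×micro: 1 ⇒ (c0=-1/8, c1=3, c2=1)
[Gauss-Seidel] macro 5: S0 reads c0=-1/8 → after 1×micro: -1/16; S1 reads c0=-1/16 → after 2×micro: 3; S2 reads c0=-1/16 → after 1×micro: 3 ⇒ (c0=-1/16, c1=3, c2=3)
[Gauss-Seidel] macro 6: S0 reads c0=-1/16 → after 1×micro: -1/32; S1 reads c0=-1/32 → after 2×micro: 3; S2 reads c0=-1/32 → after 1×micro: 1 ⇒ (c0=-1/32, c1=3, c2=1)
[Gauss-Seidel] macro 7: S0 reads c0=-1/32 → after 1×micro: -1/64; S1 reads c0=-1/64 → after 2×micro: 3; S2 reads c0=-1/64 → after 1×micro: 3 ⇒ (c0=-1/64, c1=3, c2=3)
[Gauss-Seidel] macro 8: S0 reads c0=-1/64 → after 1×micro: -1/128; S1 reads c0=-1/128 → after 2×micro: 3; S2 reads c0=-1/128 → after 1×micro: 1 ⇒ (c0=-1/128, c1=3, c2=1)
[Gauss-Seidel] macro 9: S0 reads c0=-1/128 → after 1×micro: -1/256; S1 reads c0=-1/256 → after 2×micro: 3; S2 reads c0=-1/256 → after 1×micro: 3 ⇒ (c0=-1/256, c1=3, c2=3)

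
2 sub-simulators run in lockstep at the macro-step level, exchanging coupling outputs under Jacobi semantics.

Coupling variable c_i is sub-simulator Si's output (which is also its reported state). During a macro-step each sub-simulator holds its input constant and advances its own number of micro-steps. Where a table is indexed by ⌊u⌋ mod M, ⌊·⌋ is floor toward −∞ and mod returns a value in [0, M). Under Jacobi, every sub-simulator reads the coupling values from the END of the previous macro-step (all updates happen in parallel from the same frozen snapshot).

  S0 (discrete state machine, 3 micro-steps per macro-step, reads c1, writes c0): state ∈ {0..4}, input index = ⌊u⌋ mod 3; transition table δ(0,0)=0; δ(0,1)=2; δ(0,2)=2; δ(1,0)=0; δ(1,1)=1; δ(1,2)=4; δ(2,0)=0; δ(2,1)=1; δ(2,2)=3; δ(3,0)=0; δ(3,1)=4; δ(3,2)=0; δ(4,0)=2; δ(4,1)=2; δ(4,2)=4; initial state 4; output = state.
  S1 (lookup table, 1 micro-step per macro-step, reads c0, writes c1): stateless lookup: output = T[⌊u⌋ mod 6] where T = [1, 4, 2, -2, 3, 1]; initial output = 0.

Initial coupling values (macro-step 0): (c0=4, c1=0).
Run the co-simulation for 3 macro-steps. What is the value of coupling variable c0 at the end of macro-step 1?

c0 at macro-step 1 = 0

macro 1: S0 reads c1=0 → after 3×micro: 0; S1 reads c0=4 → after 1×micro: 3 ⇒ (c0=0, c1=3)
macro 2: S0 reads c1=3 → after 3×micro: 0; S1 reads c0=0 → after 1×micro: 1 ⇒ (c0=0, c1=1)
macro 3: S0 reads c1=1 → after 3×micro: 1; S1 reads c0=0 → after 1×micro: 1 ⇒ (c0=1, c1=1)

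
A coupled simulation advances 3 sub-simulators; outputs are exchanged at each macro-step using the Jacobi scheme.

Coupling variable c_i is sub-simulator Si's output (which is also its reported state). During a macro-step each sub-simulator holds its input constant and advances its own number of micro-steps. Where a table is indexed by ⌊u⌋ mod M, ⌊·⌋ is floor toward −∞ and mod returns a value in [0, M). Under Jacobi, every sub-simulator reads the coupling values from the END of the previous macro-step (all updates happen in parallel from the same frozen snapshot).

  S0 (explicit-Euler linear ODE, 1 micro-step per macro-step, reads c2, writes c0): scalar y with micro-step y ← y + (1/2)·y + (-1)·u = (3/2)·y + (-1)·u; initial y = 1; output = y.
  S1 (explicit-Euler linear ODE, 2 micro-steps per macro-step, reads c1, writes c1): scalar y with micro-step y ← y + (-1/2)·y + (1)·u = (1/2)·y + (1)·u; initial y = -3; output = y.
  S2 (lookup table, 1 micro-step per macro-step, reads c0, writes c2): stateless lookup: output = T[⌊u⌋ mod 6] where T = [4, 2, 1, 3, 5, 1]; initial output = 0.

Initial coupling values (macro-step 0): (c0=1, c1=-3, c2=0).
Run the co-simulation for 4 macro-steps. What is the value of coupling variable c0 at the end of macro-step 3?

macro 1: S0 reads c2=0 → after 1×micro: 3/2; S1 reads c1=-3 → after 2×micro: -21/4; S2 reads c0=1 → after 1×micro: 2 ⇒ (c0=3/2, c1=-21/4, c2=2)
macro 2: S0 reads c2=2 → after 1×micro: 1/4; S1 reads c1=-21/4 → after 2×micro: -147/16; S2 reads c0=3/2 → after 1×micro: 2 ⇒ (c0=1/4, c1=-147/16, c2=2)
macro 3: S0 reads c2=2 → after 1×micro: -13/8; S1 reads c1=-147/16 → after 2×micro: -1029/64; S2 reads c0=1/4 → after 1×micro: 4 ⇒ (c0=-13/8, c1=-1029/64, c2=4)
macro 4: S0 reads c2=4 → after 1×micro: -103/16; S1 reads c1=-1029/64 → after 2×micro: -7203/256; S2 reads c0=-13/8 → after 1×micro: 5 ⇒ (c0=-103/16, c1=-7203/256, c2=5)

c0 at macro-step 3 = -13/8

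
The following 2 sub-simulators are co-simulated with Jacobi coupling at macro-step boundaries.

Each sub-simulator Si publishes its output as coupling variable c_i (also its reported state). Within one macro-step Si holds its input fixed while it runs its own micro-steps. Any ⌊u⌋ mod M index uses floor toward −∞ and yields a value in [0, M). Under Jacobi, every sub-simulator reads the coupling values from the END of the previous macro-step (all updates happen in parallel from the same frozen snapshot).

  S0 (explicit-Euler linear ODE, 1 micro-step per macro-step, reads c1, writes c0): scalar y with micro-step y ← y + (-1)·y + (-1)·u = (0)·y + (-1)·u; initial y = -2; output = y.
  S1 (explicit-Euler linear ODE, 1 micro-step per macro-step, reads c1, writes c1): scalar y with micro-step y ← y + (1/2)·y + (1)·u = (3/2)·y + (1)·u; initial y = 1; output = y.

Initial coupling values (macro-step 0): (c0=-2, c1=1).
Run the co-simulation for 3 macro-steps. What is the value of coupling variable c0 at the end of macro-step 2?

macro 1: S0 reads c1=1 → after 1×micro: -1; S1 reads c1=1 → after 1×micro: 5/2 ⇒ (c0=-1, c1=5/2)
macro 2: S0 reads c1=5/2 → after 1×micro: -5/2; S1 reads c1=5/2 → after 1×micro: 25/4 ⇒ (c0=-5/2, c1=25/4)
macro 3: S0 reads c1=25/4 → after 1×micro: -25/4; S1 reads c1=25/4 → after 1×micro: 125/8 ⇒ (c0=-25/4, c1=125/8)

c0 at macro-step 2 = -5/2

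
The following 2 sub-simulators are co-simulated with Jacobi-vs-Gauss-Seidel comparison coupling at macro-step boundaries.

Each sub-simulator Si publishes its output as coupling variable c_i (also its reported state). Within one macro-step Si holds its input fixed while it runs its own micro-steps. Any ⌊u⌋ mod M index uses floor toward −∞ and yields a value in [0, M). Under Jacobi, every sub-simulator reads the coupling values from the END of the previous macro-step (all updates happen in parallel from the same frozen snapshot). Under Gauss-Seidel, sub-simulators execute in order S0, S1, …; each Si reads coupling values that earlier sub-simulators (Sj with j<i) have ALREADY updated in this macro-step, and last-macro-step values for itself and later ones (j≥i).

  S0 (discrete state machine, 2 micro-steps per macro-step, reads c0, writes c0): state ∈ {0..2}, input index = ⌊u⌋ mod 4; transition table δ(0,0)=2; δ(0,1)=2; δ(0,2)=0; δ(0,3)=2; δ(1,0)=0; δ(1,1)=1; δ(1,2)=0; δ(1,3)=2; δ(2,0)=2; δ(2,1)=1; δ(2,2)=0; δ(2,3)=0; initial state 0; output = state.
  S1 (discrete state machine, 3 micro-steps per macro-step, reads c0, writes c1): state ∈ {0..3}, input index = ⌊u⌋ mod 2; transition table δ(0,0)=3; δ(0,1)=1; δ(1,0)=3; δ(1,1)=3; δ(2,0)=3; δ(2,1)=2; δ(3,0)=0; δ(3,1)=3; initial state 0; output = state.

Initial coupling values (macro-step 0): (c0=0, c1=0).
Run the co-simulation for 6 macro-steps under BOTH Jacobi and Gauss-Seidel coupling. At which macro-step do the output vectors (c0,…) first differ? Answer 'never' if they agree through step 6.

first divergence at macro-step: never

[Jacobi] macro 1: S0 reads c0=0 → after 2×micro: 2; S1 reads c0=0 → after 3×micro: 3 ⇒ (c0=2, c1=3)
[Jacobi] macro 2: S0 reads c0=2 → after 2×micro: 0; S1 reads c0=2 → after 3×micro: 0 ⇒ (c0=0, c1=0)
[Jacobi] macro 3: S0 reads c0=0 → after 2×micro: 2; S1 reads c0=0 → after 3×micro: 3 ⇒ (c0=2, c1=3)
[Jacobi] macro 4: S0 reads c0=2 → after 2×micro: 0; S1 reads c0=2 → after 3×micro: 0 ⇒ (c0=0, c1=0)
[Jacobi] macro 5: S0 reads c0=0 → after 2×micro: 2; S1 reads c0=0 → after 3×micro: 3 ⇒ (c0=2, c1=3)
[Jacobi] macro 6: S0 reads c0=2 → after 2×micro: 0; S1 reads c0=2 → after 3×micro: 0 ⇒ (c0=0, c1=0)
[Gauss-Seidel] macro 1: S0 reads c0=0 → after 2×micro: 2; S1 reads c0=2 → after 3×micro: 3 ⇒ (c0=2, c1=3)
[Gauss-Seidel] macro 2: S0 reads c0=2 → after 2×micro: 0; S1 reads c0=0 → after 3×micro: 0 ⇒ (c0=0, c1=0)
[Gauss-Seidel] macro 3: S0 reads c0=0 → after 2×micro: 2; S1 reads c0=2 → after 3×micro: 3 ⇒ (c0=2, c1=3)
[Gauss-Seidel] macro 4: S0 reads c0=2 → after 2×micro: 0; S1 reads c0=0 → after 3×micro: 0 ⇒ (c0=0, c1=0)
[Gauss-Seidel] macro 5: S0 reads c0=0 → after 2×micro: 2; S1 reads c0=2 → after 3×micro: 3 ⇒ (c0=2, c1=3)
[Gauss-Seidel] macro 6: S0 reads c0=2 → after 2×micro: 0; S1 reads c0=0 → after 3×micro: 0 ⇒ (c0=0, c1=0)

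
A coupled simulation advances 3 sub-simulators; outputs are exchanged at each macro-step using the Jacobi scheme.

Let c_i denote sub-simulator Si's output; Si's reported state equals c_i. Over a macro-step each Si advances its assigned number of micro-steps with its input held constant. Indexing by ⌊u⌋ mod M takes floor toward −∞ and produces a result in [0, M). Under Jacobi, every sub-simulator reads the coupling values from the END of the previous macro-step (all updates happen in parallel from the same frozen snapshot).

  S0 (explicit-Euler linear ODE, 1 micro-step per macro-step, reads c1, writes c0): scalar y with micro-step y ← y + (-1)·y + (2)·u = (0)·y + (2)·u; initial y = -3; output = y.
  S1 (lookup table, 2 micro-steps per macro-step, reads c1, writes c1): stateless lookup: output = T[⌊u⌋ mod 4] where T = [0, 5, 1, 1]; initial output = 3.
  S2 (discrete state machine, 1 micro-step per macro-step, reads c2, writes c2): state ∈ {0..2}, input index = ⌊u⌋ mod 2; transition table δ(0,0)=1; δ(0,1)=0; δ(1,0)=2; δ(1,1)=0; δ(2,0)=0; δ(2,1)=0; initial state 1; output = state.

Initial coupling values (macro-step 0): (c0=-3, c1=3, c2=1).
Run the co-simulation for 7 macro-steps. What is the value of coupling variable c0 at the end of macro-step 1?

macro 1: S0 reads c1=3 → after 1×micro: 6; S1 reads c1=3 → after 2×micro: 1; S2 reads c2=1 → after 1×micro: 0 ⇒ (c0=6, c1=1, c2=0)
macro 2: S0 reads c1=1 → after 1×micro: 2; S1 reads c1=1 → after 2×micro: 5; S2 reads c2=0 → after 1×micro: 1 ⇒ (c0=2, c1=5, c2=1)
macro 3: S0 reads c1=5 → after 1×micro: 10; S1 reads c1=5 → after 2×micro: 5; S2 reads c2=1 → after 1×micro: 0 ⇒ (c0=10, c1=5, c2=0)
macro 4: S0 reads c1=5 → after 1×micro: 10; S1 reads c1=5 → after 2×micro: 5; S2 reads c2=0 → after 1×micro: 1 ⇒ (c0=10, c1=5, c2=1)
macro 5: S0 reads c1=5 → after 1×micro: 10; S1 reads c1=5 → after 2×micro: 5; S2 reads c2=1 → after 1×micro: 0 ⇒ (c0=10, c1=5, c2=0)
macro 6: S0 reads c1=5 → after 1×micro: 10; S1 reads c1=5 → after 2×micro: 5; S2 reads c2=0 → after 1×micro: 1 ⇒ (c0=10, c1=5, c2=1)
macro 7: S0 reads c1=5 → after 1×micro: 10; S1 reads c1=5 → after 2×micro: 5; S2 reads c2=1 → after 1×micro: 0 ⇒ (c0=10, c1=5, c2=0)

c0 at macro-step 1 = 6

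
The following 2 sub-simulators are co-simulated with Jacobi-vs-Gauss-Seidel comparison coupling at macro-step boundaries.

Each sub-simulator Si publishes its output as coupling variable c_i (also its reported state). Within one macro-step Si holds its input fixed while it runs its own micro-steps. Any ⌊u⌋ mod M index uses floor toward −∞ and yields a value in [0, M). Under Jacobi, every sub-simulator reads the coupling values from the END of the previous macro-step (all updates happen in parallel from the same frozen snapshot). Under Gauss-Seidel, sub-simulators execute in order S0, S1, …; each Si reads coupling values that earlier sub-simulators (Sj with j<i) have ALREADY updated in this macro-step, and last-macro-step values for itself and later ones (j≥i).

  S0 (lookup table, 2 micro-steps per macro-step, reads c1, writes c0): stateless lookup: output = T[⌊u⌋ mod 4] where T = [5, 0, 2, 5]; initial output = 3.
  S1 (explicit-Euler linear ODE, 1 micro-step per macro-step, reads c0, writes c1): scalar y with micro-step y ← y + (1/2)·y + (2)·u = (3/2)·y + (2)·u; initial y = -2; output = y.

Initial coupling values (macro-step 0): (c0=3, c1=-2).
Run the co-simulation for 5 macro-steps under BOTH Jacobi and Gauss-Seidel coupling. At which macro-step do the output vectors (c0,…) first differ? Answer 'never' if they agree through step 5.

first divergence at macro-step: 1

[Jacobi] macro 1: S0 reads c1=-2 → after 2×micro: 2; S1 reads c0=3 → after 1×micro: 3 ⇒ (c0=2, c1=3)
[Jacobi] macro 2: S0 reads c1=3 → after 2×micro: 5; S1 reads c0=2 → after 1×micro: 17/2 ⇒ (c0=5, c1=17/2)
[Jacobi] macro 3: S0 reads c1=17/2 → after 2×micro: 5; S1 reads c0=5 → after 1×micro: 91/4 ⇒ (c0=5, c1=91/4)
[Jacobi] macro 4: S0 reads c1=91/4 → after 2×micro: 2; S1 reads c0=5 → after 1×micro: 353/8 ⇒ (c0=2, c1=353/8)
[Jacobi] macro 5: S0 reads c1=353/8 → after 2×micro: 5; S1 reads c0=2 → after 1×micro: 1123/16 ⇒ (c0=5, c1=1123/16)
[Gauss-Seidel] macro 1: S0 reads c1=-2 → after 2×micro: 2; S1 reads c0=2 → after 1×micro: 1 ⇒ (c0=2, c1=1)
[Gauss-Seidel] macro 2: S0 reads c1=1 → after 2×micro: 0; S1 reads c0=0 → after 1×micro: 3/2 ⇒ (c0=0, c1=3/2)
[Gauss-Seidel] macro 3: S0 reads c1=3/2 → after 2×micro: 0; S1 reads c0=0 → after 1×micro: 9/4 ⇒ (c0=0, c1=9/4)
[Gauss-Seidel] macro 4: S0 reads c1=9/4 → after 2×micro: 2; S1 reads c0=2 → after 1×micro: 59/8 ⇒ (c0=2, c1=59/8)
[Gauss-Seidel] macro 5: S0 reads c1=59/8 → after 2×micro: 5; S1 reads c0=5 → after 1×micro: 337/16 ⇒ (c0=5, c1=337/16)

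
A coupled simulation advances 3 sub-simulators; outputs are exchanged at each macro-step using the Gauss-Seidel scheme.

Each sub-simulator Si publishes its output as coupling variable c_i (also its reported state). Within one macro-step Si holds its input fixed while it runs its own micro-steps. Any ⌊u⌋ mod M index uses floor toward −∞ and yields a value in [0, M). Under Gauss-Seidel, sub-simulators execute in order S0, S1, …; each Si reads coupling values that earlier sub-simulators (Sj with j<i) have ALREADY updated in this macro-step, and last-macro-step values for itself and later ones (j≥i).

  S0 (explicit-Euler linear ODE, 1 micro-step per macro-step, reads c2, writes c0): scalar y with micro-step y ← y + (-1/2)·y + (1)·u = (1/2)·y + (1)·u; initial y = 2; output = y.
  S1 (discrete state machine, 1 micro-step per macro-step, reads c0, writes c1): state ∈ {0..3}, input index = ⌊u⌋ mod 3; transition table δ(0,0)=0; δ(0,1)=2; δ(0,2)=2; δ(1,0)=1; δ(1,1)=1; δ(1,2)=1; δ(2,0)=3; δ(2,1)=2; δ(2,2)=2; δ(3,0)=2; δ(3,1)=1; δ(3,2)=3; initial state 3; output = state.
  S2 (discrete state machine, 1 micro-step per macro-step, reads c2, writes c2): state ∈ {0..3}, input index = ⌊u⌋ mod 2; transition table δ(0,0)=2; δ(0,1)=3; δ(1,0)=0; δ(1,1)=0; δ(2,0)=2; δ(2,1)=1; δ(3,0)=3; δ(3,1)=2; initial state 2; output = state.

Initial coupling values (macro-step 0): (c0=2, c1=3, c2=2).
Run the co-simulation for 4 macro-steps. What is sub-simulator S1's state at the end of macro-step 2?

S1 state at macro-step 2 = 3

macro 1: S0 reads c2=2 → after 1×micro: 3; S1 reads c0=3 → after 1×micro: 2; S2 reads c2=2 → after 1×micro: 2 ⇒ (c0=3, c1=2, c2=2)
macro 2: S0 reads c2=2 → after 1×micro: 7/2; S1 reads c0=7/2 → after 1×micro: 3; S2 reads c2=2 → after 1×micro: 2 ⇒ (c0=7/2, c1=3, c2=2)
macro 3: S0 reads c2=2 → after 1×micro: 15/4; S1 reads c0=15/4 → after 1×micro: 2; S2 reads c2=2 → after 1×micro: 2 ⇒ (c0=15/4, c1=2, c2=2)
macro 4: S0 reads c2=2 → after 1×micro: 31/8; S1 reads c0=31/8 → after 1×micro: 3; S2 reads c2=2 → after 1×micro: 2 ⇒ (c0=31/8, c1=3, c2=2)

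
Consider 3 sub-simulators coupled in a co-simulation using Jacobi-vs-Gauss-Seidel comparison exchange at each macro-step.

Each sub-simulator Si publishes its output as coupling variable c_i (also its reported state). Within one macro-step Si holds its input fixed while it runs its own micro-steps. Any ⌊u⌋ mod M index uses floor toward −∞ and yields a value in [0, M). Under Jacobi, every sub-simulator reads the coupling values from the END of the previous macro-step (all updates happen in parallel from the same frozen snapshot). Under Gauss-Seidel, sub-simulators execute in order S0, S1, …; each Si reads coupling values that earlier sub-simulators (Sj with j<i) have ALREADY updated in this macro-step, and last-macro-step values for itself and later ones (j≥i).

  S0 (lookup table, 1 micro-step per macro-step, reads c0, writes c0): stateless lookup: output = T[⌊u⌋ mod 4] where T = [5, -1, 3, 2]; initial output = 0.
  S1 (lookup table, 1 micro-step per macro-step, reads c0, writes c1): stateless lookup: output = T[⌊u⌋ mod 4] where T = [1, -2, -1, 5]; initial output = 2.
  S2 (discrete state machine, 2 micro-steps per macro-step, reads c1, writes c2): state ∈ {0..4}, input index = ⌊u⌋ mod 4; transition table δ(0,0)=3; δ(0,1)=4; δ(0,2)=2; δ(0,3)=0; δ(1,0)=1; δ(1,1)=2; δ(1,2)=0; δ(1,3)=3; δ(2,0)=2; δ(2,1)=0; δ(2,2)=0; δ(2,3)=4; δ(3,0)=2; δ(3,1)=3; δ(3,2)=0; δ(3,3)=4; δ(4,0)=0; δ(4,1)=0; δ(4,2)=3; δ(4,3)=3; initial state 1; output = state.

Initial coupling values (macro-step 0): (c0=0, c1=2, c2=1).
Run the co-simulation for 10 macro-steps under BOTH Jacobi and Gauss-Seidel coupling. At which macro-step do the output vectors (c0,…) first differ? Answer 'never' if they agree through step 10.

[Jacobi] macro 1: S0 reads c0=0 → after 1×micro: 5; S1 reads c0=0 → after 1×micro: 1; S2 reads c1=2 → after 2×micro: 2 ⇒ (c0=5, c1=1, c2=2)
[Jacobi] macro 2: S0 reads c0=5 → after 1×micro: -1; S1 reads c0=5 → after 1×micro: -2; S2 reads c1=1 → after 2×micro: 4 ⇒ (c0=-1, c1=-2, c2=4)
[Jacobi] macro 3: S0 reads c0=-1 → after 1×micro: 2; S1 reads c0=-1 → after 1×micro: 5; S2 reads c1=-2 → after 2×micro: 0 ⇒ (c0=2, c1=5, c2=0)
[Jacobi] macro 4: S0 reads c0=2 → after 1×micro: 3; S1 reads c0=2 → after 1×micro: -1; S2 reads c1=5 → after 2×micro: 0 ⇒ (c0=3, c1=-1, c2=0)
[Jacobi] macro 5: S0 reads c0=3 → after 1×micro: 2; S1 reads c0=3 → after 1×micro: 5; S2 reads c1=-1 → after 2×micro: 0 ⇒ (c0=2, c1=5, c2=0)
[Jacobi] macro 6: S0 reads c0=2 → after 1×micro: 3; S1 reads c0=2 → after 1×micro: -1; S2 reads c1=5 → after 2×micro: 0 ⇒ (c0=3, c1=-1, c2=0)
[Jacobi] macro 7: S0 reads c0=3 → after 1×micro: 2; S1 reads c0=3 → after 1×micro: 5; S2 reads c1=-1 → after 2×micro: 0 ⇒ (c0=2, c1=5, c2=0)
[Jacobi] macro 8: S0 reads c0=2 → after 1×micro: 3; S1 reads c0=2 → after 1×micro: -1; S2 reads c1=5 → after 2×micro: 0 ⇒ (c0=3, c1=-1, c2=0)
[Jacobi] macro 9: S0 reads c0=3 → after 1×micro: 2; S1 reads c0=3 → after 1×micro: 5; S2 reads c1=-1 → after 2×micro: 0 ⇒ (c0=2, c1=5, c2=0)
[Jacobi] macro 10: S0 reads c0=2 → after 1×micro: 3; S1 reads c0=2 → after 1×micro: -1; S2 reads c1=5 → after 2×micro: 0 ⇒ (c0=3, c1=-1, c2=0)
[Gauss-Seidel] macro 1: S0 reads c0=0 → after 1×micro: 5; S1 reads c0=5 → after 1×micro: -2; S2 reads c1=-2 → after 2×micro: 2 ⇒ (c0=5, c1=-2, c2=2)
[Gauss-Seidel] macro 2: S0 reads c0=5 → after 1×micro: -1; S1 reads c0=-1 → after 1×micro: 5; S2 reads c1=5 → after 2×micro: 4 ⇒ (c0=-1, c1=5, c2=4)
[Gauss-Seidel] macro 3: S0 reads c0=-1 → after 1×micro: 2; S1 reads c0=2 → after 1×micro: -1; S2 reads c1=-1 → after 2×micro: 4 ⇒ (c0=2, c1=-1, c2=4)
[Gauss-Seidel] macro 4: S0 reads c0=2 → after 1×micro: 3; S1 reads c0=3 → after 1×micro: 5; S2 reads c1=5 → after 2×micro: 4 ⇒ (c0=3, c1=5, c2=4)
[Gauss-Seidel] macro 5: S0 reads c0=3 → after 1×micro: 2; S1 reads c0=2 → after 1×micro: -1; S2 reads c1=-1 → after 2×micro: 4 ⇒ (c0=2, c1=-1, c2=4)
[Gauss-Seidel] macro 6: S0 reads c0=2 → after 1×micro: 3; S1 reads c0=3 → after 1×micro: 5; S2 reads c1=5 → after 2×micro: 4 ⇒ (c0=3, c1=5, c2=4)
[Gauss-Seidel] macro 7: S0 reads c0=3 → after 1×micro: 2; S1 reads c0=2 → after 1×micro: -1; S2 reads c1=-1 → after 2×micro: 4 ⇒ (c0=2, c1=-1, c2=4)
[Gauss-Seidel] macro 8: S0 reads c0=2 → after 1×micro: 3; S1 reads c0=3 → after 1×micro: 5; S2 reads c1=5 → after 2×micro: 4 ⇒ (c0=3, c1=5, c2=4)
[Gauss-Seidel] macro 9: S0 reads c0=3 → after 1×micro: 2; S1 reads c0=2 → after 1×micro: -1; S2 reads c1=-1 → after 2×micro: 4 ⇒ (c0=2, c1=-1, c2=4)
[Gauss-Seidel] macro 10: S0 reads c0=2 → after 1×micro: 3; S1 reads c0=3 → after 1×micro: 5; S2 reads c1=5 → after 2×micro: 4 ⇒ (c0=3, c1=5, c2=4)

first divergence at macro-step: 1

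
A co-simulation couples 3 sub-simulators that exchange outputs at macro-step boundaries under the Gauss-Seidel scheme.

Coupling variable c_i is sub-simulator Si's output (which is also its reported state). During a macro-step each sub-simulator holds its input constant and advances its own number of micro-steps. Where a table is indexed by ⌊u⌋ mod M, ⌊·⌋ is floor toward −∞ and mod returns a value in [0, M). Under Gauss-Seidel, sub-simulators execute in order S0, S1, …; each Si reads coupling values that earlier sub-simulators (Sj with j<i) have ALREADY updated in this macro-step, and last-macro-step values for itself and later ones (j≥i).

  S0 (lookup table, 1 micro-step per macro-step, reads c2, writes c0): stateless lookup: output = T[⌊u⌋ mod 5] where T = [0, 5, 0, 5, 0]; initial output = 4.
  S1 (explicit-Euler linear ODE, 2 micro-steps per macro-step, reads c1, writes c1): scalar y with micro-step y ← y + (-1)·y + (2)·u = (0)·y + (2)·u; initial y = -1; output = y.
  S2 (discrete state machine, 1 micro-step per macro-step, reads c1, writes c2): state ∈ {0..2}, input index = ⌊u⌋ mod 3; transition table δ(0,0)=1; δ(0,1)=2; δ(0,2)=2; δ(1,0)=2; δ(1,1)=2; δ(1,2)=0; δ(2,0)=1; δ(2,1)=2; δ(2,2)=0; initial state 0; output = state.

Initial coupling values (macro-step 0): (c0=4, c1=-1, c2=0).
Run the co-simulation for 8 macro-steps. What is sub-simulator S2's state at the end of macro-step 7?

macro 1: S0 reads c2=0 → after 1×micro: 0; S1 reads c1=-1 → after 2×micro: -2; S2 reads c1=-2 → after 1×micro: 2 ⇒ (c0=0, c1=-2, c2=2)
macro 2: S0 reads c2=2 → after 1×micro: 0; S1 reads c1=-2 → after 2×micro: -4; S2 reads c1=-4 → after 1×micro: 0 ⇒ (c0=0, c1=-4, c2=0)
macro 3: S0 reads c2=0 → after 1×micro: 0; S1 reads c1=-4 → after 2×micro: -8; S2 reads c1=-8 → after 1×micro: 2 ⇒ (c0=0, c1=-8, c2=2)
macro 4: S0 reads c2=2 → after 1×micro: 0; S1 reads c1=-8 → after 2×micro: -16; S2 reads c1=-16 → after 1×micro: 0 ⇒ (c0=0, c1=-16, c2=0)
macro 5: S0 reads c2=0 → after 1×micro: 0; S1 reads c1=-16 → after 2×micro: -32; S2 reads c1=-32 → after 1×micro: 2 ⇒ (c0=0, c1=-32, c2=2)
macro 6: S0 reads c2=2 → after 1×micro: 0; S1 reads c1=-32 → after 2×micro: -64; S2 reads c1=-64 → after 1×micro: 0 ⇒ (c0=0, c1=-64, c2=0)
macro 7: S0 reads c2=0 → after 1×micro: 0; S1 reads c1=-64 → after 2×micro: -128; S2 reads c1=-128 → after 1×micro: 2 ⇒ (c0=0, c1=-128, c2=2)
macro 8: S0 reads c2=2 → after 1×micro: 0; S1 reads c1=-128 → after 2×micro: -256; S2 reads c1=-256 → after 1×micro: 0 ⇒ (c0=0, c1=-256, c2=0)

S2 state at macro-step 7 = 2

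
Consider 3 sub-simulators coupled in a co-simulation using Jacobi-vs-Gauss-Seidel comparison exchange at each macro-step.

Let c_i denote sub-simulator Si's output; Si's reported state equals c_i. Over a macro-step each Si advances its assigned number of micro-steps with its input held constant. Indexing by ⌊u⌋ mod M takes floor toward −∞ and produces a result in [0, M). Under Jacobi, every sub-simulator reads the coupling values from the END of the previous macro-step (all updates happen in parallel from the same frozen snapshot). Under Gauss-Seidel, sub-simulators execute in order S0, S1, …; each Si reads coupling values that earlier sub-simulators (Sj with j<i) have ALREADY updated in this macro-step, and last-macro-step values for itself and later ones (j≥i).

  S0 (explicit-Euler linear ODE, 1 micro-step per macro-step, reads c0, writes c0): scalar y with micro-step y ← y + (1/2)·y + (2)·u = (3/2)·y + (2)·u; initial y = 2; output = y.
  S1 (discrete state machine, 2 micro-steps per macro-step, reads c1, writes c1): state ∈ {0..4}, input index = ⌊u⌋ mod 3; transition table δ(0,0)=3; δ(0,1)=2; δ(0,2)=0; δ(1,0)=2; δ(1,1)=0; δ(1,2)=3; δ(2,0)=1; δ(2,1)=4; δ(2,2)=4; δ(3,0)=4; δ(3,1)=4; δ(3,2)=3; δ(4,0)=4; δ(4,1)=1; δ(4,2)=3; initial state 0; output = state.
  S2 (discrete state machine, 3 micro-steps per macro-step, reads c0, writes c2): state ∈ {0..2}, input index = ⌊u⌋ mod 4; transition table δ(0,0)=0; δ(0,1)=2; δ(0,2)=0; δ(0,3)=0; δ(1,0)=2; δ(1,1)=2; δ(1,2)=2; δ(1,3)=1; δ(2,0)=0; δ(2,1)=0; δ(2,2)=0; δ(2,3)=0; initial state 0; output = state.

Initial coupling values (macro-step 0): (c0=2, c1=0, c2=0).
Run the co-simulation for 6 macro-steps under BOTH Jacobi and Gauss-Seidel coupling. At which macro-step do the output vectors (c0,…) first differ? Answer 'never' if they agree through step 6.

first divergence at macro-step: 3

[Jacobi] macro 1: S0 reads c0=2 → after 1×micro: 7; S1 reads c1=0 → after 2×micro: 4; S2 reads c0=2 → after 3×micro: 0 ⇒ (c0=7, c1=4, c2=0)
[Jacobi] macro 2: S0 reads c0=7 → after 1×micro: 49/2; S1 reads c1=4 → after 2×micro: 0; S2 reads c0=7 → after 3×micro: 0 ⇒ (c0=49/2, c1=0, c2=0)
[Jacobi] macro 3: S0 reads c0=49/2 → after 1×micro: 343/4; S1 reads c1=0 → after 2×micro: 4; S2 reads c0=49/2 → after 3×micro: 0 ⇒ (c0=343/4, c1=4, c2=0)
[Jacobi] macro 4: S0 reads c0=343/4 → after 1×micro: 2401/8; S1 reads c1=4 → after 2×micro: 0; S2 reads c0=343/4 → after 3×micro: 2 ⇒ (c0=2401/8, c1=0, c2=2)
[Jacobi] macro 5: S0 reads c0=2401/8 → after 1×micro: 16807/16; S1 reads c1=0 → after 2×micro: 4; S2 reads c0=2401/8 → after 3×micro: 0 ⇒ (c0=16807/16, c1=4, c2=0)
[Jacobi] macro 6: S0 reads c0=16807/16 → after 1×micro: 117649/32; S1 reads c1=4 → after 2×micro: 0; S2 reads c0=16807/16 → after 3×micro: 0 ⇒ (c0=117649/32, c1=0, c2=0)
[Gauss-Seidel] macro 1: S0 reads c0=2 → after 1×micro: 7; S1 reads c1=0 → after 2×micro: 4; S2 reads c0=7 → after 3×micro: 0 ⇒ (c0=7, c1=4, c2=0)
[Gauss-Seidel] macro 2: S0 reads c0=7 → after 1×micro: 49/2; S1 reads c1=4 → after 2×micro: 0; S2 reads c0=49/2 → after 3×micro: 0 ⇒ (c0=49/2, c1=0, c2=0)
[Gauss-Seidel] macro 3: S0 reads c0=49/2 → after 1×micro: 343/4; S1 reads c1=0 → after 2×micro: 4; S2 reads c0=343/4 → after 3×micro: 2 ⇒ (c0=343/4, c1=4, c2=2)
[Gauss-Seidel] macro 4: S0 reads c0=343/4 → after 1×micro: 2401/8; S1 reads c1=4 → after 2×micro: 0; S2 reads c0=2401/8 → after 3×micro: 0 ⇒ (c0=2401/8, c1=0, c2=0)
[Gauss-Seidel] macro 5: S0 reads c0=2401/8 → after 1×micro: 16807/16; S1 reads c1=0 → after 2×micro: 4; S2 reads c0=16807/16 → after 3×micro: 0 ⇒ (c0=16807/16, c1=4, c2=0)
[Gauss-Seidel] macro 6: S0 reads c0=16807/16 → after 1×micro: 117649/32; S1 reads c1=4 → after 2×micro: 0; S2 reads c0=117649/32 → after 3×micro: 0 ⇒ (c0=117649/32, c1=0, c2=0)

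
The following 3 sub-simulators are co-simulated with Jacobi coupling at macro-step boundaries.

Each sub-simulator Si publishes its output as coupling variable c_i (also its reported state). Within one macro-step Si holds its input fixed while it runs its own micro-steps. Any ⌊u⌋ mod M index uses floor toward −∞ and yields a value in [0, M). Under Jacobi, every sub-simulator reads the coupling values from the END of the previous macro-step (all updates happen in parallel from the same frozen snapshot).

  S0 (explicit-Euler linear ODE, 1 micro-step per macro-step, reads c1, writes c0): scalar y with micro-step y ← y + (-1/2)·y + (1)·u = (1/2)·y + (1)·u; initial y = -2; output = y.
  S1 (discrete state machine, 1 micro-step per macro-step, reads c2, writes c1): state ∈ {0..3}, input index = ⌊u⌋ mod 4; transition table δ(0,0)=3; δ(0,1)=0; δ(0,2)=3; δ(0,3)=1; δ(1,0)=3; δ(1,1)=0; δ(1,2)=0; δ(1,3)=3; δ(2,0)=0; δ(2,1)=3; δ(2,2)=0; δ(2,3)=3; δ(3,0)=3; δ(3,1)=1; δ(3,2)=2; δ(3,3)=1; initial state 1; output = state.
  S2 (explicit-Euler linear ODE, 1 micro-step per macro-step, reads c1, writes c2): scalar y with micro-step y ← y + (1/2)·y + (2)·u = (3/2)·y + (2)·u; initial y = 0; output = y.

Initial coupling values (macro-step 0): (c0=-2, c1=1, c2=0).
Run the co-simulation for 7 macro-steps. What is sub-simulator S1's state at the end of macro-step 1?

S1 state at macro-step 1 = 3

macro 1: S0 reads c1=1 → after 1×micro: 0; S1 reads c2=0 → after 1×micro: 3; S2 reads c1=1 → after 1×micro: 2 ⇒ (c0=0, c1=3, c2=2)
macro 2: S0 reads c1=3 → after 1×micro: 3; S1 reads c2=2 → after 1×micro: 2; S2 reads c1=3 → after 1×micro: 9 ⇒ (c0=3, c1=2, c2=9)
macro 3: S0 reads c1=2 → after 1×micro: 7/2; S1 reads c2=9 → after 1×micro: 3; S2 reads c1=2 → after 1×micro: 35/2 ⇒ (c0=7/2, c1=3, c2=35/2)
macro 4: S0 reads c1=3 → after 1×micro: 19/4; S1 reads c2=35/2 → after 1×micro: 1; S2 reads c1=3 → after 1×micro: 129/4 ⇒ (c0=19/4, c1=1, c2=129/4)
macro 5: S0 reads c1=1 → after 1×micro: 27/8; S1 reads c2=129/4 → after 1×micro: 3; S2 reads c1=1 → after 1×micro: 403/8 ⇒ (c0=27/8, c1=3, c2=403/8)
macro 6: S0 reads c1=3 → after 1×micro: 75/16; S1 reads c2=403/8 → after 1×micro: 2; S2 reads c1=3 → after 1×micro: 1305/16 ⇒ (c0=75/16, c1=2, c2=1305/16)
macro 7: S0 reads c1=2 → after 1×micro: 139/32; S1 reads c2=1305/16 → after 1×micro: 3; S2 reads c1=2 → after 1×micro: 4043/32 ⇒ (c0=139/32, c1=3, c2=4043/32)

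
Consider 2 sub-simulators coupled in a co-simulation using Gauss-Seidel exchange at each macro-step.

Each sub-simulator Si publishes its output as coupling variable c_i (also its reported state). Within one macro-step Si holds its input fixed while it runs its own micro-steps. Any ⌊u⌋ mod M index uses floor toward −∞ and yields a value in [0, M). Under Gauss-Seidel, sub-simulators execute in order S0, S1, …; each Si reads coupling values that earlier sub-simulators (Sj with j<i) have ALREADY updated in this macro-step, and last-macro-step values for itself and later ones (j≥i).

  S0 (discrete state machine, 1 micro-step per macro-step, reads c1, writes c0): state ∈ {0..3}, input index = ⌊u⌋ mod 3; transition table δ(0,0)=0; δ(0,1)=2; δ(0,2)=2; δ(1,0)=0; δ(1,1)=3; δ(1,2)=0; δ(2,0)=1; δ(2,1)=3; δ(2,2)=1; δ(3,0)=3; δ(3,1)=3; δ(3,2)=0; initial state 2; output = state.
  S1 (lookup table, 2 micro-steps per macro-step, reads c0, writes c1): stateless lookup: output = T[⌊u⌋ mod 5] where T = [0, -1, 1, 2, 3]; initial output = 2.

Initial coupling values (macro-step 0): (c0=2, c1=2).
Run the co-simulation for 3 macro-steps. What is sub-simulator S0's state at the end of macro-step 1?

S0 state at macro-step 1 = 1

macro 1: S0 reads c1=2 → after 1×micro: 1; S1 reads c0=1 → after 2×micro: -1 ⇒ (c0=1, c1=-1)
macro 2: S0 reads c1=-1 → after 1×micro: 0; S1 reads c0=0 → after 2×micro: 0 ⇒ (c0=0, c1=0)
macro 3: S0 reads c1=0 → after 1×micro: 0; S1 reads c0=0 → after 2×micro: 0 ⇒ (c0=0, c1=0)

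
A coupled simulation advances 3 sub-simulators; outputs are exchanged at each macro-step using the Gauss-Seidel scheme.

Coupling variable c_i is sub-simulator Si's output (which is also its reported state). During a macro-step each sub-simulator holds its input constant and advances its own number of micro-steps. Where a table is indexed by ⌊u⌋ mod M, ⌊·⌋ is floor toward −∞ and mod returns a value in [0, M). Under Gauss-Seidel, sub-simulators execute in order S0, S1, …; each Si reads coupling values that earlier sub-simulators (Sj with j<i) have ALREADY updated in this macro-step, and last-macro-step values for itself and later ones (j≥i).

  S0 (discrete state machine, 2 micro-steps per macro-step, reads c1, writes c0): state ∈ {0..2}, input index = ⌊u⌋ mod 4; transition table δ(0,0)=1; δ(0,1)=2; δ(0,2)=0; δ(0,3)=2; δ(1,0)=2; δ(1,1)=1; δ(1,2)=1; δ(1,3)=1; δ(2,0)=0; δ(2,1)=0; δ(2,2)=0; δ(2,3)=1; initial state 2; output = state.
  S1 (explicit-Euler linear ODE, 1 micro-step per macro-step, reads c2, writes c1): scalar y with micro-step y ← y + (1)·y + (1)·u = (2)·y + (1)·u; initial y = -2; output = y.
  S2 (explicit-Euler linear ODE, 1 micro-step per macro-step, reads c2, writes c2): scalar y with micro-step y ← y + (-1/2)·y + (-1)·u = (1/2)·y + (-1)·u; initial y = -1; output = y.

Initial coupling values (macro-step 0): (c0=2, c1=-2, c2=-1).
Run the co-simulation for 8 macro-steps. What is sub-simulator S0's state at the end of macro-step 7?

S0 state at macro-step 7 = 1

macro 1: S0 reads c1=-2 → after 2×micro: 0; S1 reads c2=-1 → after 1×micro: -5; S2 reads c2=-1 → after 1×micro: 1/2 ⇒ (c0=0, c1=-5, c2=1/2)
macro 2: S0 reads c1=-5 → after 2×micro: 1; S1 reads c2=1/2 → after 1×micro: -19/2; S2 reads c2=1/2 → after 1×micro: -1/4 ⇒ (c0=1, c1=-19/2, c2=-1/4)
macro 3: S0 reads c1=-19/2 → after 2×micro: 1; S1 reads c2=-1/4 → after 1×micro: -77/4; S2 reads c2=-1/4 → after 1×micro: 1/8 ⇒ (c0=1, c1=-77/4, c2=1/8)
macro 4: S0 reads c1=-77/4 → after 2×micro: 0; S1 reads c2=1/8 → after 1×micro: -307/8; S2 reads c2=1/8 → after 1×micro: -1/16 ⇒ (c0=0, c1=-307/8, c2=-1/16)
macro 5: S0 reads c1=-307/8 → after 2×micro: 0; S1 reads c2=-1/16 → after 1×micro: -1229/16; S2 reads c2=-1/16 → after 1×micro: 1/32 ⇒ (c0=0, c1=-1229/16, c2=1/32)
macro 6: S0 reads c1=-1229/16 → after 2×micro: 1; S1 reads c2=1/32 → after 1×micro: -4915/32; S2 reads c2=1/32 → after 1×micro: -1/64 ⇒ (c0=1, c1=-4915/32, c2=-1/64)
macro 7: S0 reads c1=-4915/32 → after 2×micro: 1; S1 reads c2=-1/64 → after 1×micro: -19661/64; S2 reads c2=-1/64 → after 1×micro: 1/128 ⇒ (c0=1, c1=-19661/64, c2=1/128)
macro 8: S0 reads c1=-19661/64 → after 2×micro: 0; S1 reads c2=1/128 → after 1×micro: -78643/128; S2 reads c2=1/128 → after 1×micro: -1/256 ⇒ (c0=0, c1=-78643/128, c2=-1/256)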